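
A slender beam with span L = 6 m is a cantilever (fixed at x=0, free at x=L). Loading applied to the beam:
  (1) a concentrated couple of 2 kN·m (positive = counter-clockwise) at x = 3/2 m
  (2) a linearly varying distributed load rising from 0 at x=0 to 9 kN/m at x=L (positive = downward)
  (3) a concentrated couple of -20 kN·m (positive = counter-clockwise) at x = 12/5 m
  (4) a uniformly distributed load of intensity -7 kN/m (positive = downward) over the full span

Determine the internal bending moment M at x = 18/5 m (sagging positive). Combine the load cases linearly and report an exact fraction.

Load 1 — applied couple M₀=2 kN·m at a=3/2 m (b=L-a=9/2):
  M_1 = 0  [x>a] = 0 kN·m
Load 2 — triangular load w₀=9 kN/m (0→w₀ over full span):
  M_2 = w₀Lx/2 - w₀L²/3 - w₀x³/(6L) = 9·6·(18/5)/2 - 9·6²/3 - 9·(18/5)³/(6·6) = -2808/125 kN·m
Load 3 — applied couple M₀=-20 kN·m at a=12/5 m (b=L-a=18/5):
  M_3 = 0  [x>a] = 0 kN·m
Load 4 — uniform load w=-7 kN/m over full span:
  M_4 = -w(L-x)²/2 = -(-7)·(6-(18/5))²/2 = 504/25 kN·m
Superposition: M = Σ M_i = -288/125 kN·m ≈ -2.304000 kN·m

M(18/5) = -288/125 kN·m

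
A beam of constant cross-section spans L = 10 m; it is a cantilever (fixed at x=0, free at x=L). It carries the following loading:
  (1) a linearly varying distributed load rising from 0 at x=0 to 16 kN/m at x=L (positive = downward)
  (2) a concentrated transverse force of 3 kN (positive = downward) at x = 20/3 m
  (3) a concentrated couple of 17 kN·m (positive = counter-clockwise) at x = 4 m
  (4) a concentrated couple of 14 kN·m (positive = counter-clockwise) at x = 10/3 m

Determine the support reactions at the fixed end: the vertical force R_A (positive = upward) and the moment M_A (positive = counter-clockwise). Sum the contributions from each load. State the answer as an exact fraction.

Load 1 — triangular load w₀=16 kN/m (0→w₀ over full span):
  R_A = w₀L/2 = 16·10/2 = 80 kN
  M_A = w₀L²/3 = 16·10²/3 = 1600/3 kN·m
Load 2 — point force P=3 kN at a=20/3 m (b=L-a=10/3):
  R_A = P = 3 kN
  M_A = Pa = 3·(20/3) = 20 kN·m
Load 3 — applied couple M₀=17 kN·m at a=4 m (b=L-a=6):
  R_A = 0 kN
  M_A = -M₀ = -17 kN·m
Load 4 — applied couple M₀=14 kN·m at a=10/3 m (b=L-a=20/3):
  R_A = 0 kN
  M_A = -M₀ = -14 kN·m
Superposition: R_A = 83 kN, M_A = 1567/3 kN·m

R_A = 83 kN, M_A = 1567/3 kN·m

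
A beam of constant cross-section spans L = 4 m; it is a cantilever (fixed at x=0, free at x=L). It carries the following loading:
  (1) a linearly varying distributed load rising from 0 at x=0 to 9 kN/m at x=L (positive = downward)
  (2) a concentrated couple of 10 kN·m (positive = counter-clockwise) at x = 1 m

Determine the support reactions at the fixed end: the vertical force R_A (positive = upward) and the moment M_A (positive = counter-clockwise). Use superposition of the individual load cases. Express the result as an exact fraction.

R_A = 18 kN, M_A = 38 kN·m

Load 1 — triangular load w₀=9 kN/m (0→w₀ over full span):
  R_A = w₀L/2 = 9·4/2 = 18 kN
  M_A = w₀L²/3 = 9·4²/3 = 48 kN·m
Load 2 — applied couple M₀=10 kN·m at a=1 m (b=L-a=3):
  R_A = 0 kN
  M_A = -M₀ = -10 kN·m
Superposition: R_A = 18 kN, M_A = 38 kN·m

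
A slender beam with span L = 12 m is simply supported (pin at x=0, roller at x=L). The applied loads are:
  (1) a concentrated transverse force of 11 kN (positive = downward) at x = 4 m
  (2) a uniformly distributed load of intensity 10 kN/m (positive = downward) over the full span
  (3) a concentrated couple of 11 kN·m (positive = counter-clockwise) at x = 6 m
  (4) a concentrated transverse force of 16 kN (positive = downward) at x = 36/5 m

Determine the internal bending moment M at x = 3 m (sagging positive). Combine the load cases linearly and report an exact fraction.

M(3) = 3579/20 kN·m

Load 1 — point force P=11 kN at a=4 m (b=L-a=8):
  M_1 = Pbx/L  [x≤a] = 11·8·3/12 = 22 kN·m
Load 2 — uniform load w=10 kN/m over full span:
  M_2 = wx(L-x)/2 = 10·3·(12-3)/2 = 135 kN·m
Load 3 — applied couple M₀=11 kN·m at a=6 m (b=L-a=6):
  M_3 = M₀x/L  [x≤a] = 11·3/12 = 11/4 kN·m
Load 4 — point force P=16 kN at a=36/5 m (b=L-a=24/5):
  M_4 = Pbx/L  [x≤a] = 16·(24/5)·3/12 = 96/5 kN·m
Superposition: M = Σ M_i = 3579/20 kN·m ≈ 178.950000 kN·m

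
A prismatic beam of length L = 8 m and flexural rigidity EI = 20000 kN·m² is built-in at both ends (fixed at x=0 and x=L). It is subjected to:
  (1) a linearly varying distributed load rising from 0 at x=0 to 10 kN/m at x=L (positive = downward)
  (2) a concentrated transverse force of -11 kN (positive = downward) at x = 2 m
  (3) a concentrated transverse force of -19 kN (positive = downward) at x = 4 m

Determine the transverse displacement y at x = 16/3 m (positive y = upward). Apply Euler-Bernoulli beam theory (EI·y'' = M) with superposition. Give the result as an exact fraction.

y(16/3) = 331/3645000 m

Load 1 — triangular load w₀=10 kN/m (0→w₀ over full span):
  y_1 = -w₀x²(L-x)²(x+2L)/(120LEI) = -10·(16/3)²·(8-(16/3))²·((16/3)+2·8)/(120·8·20000) = -1024/455625 m
Load 2 — point force P=-11 kN at a=2 m (b=L-a=6):
  y_2 = -Pa²(L-x)²(3bL-(3b+a)(L-x))/(6L³EI)  [x>a] = -(-11)·2²·(8-(16/3))²·(3·6·8-(3·6+2)·(8-(16/3)))/(6·8³·20000) = 187/405000 m
Load 3 — point force P=-19 kN at a=4 m (b=L-a=4):
  y_3 = -Pa²(L-x)²(3bL-(3b+a)(L-x))/(6L³EI)  [x>a] = -(-19)·4²·(8-(16/3))²·(3·4·8-(3·4+4)·(8-(16/3)))/(6·8³·20000) = 19/10125 m
Superposition: y = Σ y_i = 331/3645000 m ≈ 0.000091 m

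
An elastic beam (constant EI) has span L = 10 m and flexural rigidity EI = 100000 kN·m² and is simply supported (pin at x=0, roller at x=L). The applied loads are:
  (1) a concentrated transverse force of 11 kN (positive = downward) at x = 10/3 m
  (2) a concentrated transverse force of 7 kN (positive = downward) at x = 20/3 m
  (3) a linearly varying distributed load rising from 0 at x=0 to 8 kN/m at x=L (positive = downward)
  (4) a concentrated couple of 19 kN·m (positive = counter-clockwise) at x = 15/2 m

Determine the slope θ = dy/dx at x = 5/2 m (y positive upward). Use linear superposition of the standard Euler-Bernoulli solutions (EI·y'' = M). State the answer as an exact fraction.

θ(5/2) = -21487/10368000 rad

Load 1 — point force P=11 kN at a=10/3 m (b=L-a=20/3):
  θ_1 = -Pb(L²-b²-3x²)/(6LEI)  [x≤a] = -11·(20/3)·(10²-(20/3)²-3·(5/2)²)/(6·10·100000) = -583/1296000 rad
Load 2 — point force P=7 kN at a=20/3 m (b=L-a=10/3):
  θ_2 = -Pb(L²-b²-3x²)/(6LEI)  [x≤a] = -7·(10/3)·(10²-(10/3)²-3·(5/2)²)/(6·10·100000) = -707/2592000 rad
Load 3 — triangular load w₀=8 kN/m (0→w₀ over full span):
  θ_3 = -w₀(7L⁴-30L²x²+15x⁴)/(360LEI) = -8·(7·10⁴-30·10²·(5/2)²+15·(5/2)⁴)/(360·10·100000) = -1327/1152000 rad
Load 4 — applied couple M₀=19 kN·m at a=15/2 m (b=L-a=5/2):
  θ_4 = (M₀x²/(2L)+C₁)/EI  [x≤a] with C₁=M₀(3b²-L²)/(6L)=-1235/48 = (19·(5/2)²/(2·10)+(-1235/48))/100000 = -19/96000 rad
Superposition: θ = Σ θ_i = -21487/10368000 rad ≈ -0.002072 rad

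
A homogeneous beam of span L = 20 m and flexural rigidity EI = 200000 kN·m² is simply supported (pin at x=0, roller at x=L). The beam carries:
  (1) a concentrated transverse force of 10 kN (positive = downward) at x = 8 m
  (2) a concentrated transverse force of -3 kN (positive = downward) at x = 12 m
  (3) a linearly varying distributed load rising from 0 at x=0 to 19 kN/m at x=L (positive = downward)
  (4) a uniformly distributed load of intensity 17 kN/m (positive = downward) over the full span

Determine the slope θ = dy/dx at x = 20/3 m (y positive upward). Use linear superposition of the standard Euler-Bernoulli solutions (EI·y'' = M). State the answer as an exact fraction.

θ(20/3) = -673849/30375000 rad

Load 1 — point force P=10 kN at a=8 m (b=L-a=12):
  θ_1 = -Pb(L²-b²-3x²)/(6LEI)  [x≤a] = -10·12·(20²-12²-3·(20/3)²)/(6·20·200000) = -23/37500 rad
Load 2 — point force P=-3 kN at a=12 m (b=L-a=8):
  θ_2 = -Pb(L²-b²-3x²)/(6LEI)  [x≤a] = -(-3)·8·(20²-8²-3·(20/3)²)/(6·20·200000) = 19/93750 rad
Load 3 — triangular load w₀=19 kN/m (0→w₀ over full span):
  θ_3 = -w₀(7L⁴-30L²x²+15x⁴)/(360LEI) = -19·(7·20⁴-30·20²·(20/3)²+15·(20/3)⁴)/(360·20·200000) = -247/30375 rad
Load 4 — uniform load w=17 kN/m over full span:
  θ_4 = -w(L³-6Lx²+4x³)/(24EI) = -17·(20³-6·20·(20/3)²+4·(20/3)³)/(24·200000) = -221/16200 rad
Superposition: θ = Σ θ_i = -673849/30375000 rad ≈ -0.022184 rad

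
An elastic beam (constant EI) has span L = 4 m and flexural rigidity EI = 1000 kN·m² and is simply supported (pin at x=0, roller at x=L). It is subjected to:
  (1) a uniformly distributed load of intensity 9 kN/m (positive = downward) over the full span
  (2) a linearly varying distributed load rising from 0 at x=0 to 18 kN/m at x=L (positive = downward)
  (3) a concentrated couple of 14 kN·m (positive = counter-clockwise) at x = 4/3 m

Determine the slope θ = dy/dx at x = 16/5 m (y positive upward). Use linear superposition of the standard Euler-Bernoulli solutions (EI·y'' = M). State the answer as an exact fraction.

Load 1 — uniform load w=9 kN/m over full span:
  θ_1 = -w(L³-6Lx²+4x³)/(24EI) = -9·(4³-6·4·(16/5)²+4·(16/5)³)/(24·1000) = 297/15625 rad
Load 2 — triangular load w₀=18 kN/m (0→w₀ over full span):
  θ_2 = -w₀(7L⁴-30L²x²+15x⁴)/(360LEI) = -18·(7·4⁴-30·4²·(16/5)²+15·(16/5)⁴)/(360·4·1000) = 1514/78125 rad
Load 3 — applied couple M₀=14 kN·m at a=4/3 m (b=L-a=8/3):
  θ_3 = (M₀x²/(2L)-M₀(x-a)+C₁)/EI  [x>a] with C₁=M₀(3b²-L²)/(6L)=28/9 = (14·(16/5)²/(2·4)-14·((16/5)-(4/3))+(28/9))/1000 = -287/56250 rad
Superposition: θ = Σ θ_i = 46807/1406250 rad ≈ 0.033285 rad

θ(16/5) = 46807/1406250 rad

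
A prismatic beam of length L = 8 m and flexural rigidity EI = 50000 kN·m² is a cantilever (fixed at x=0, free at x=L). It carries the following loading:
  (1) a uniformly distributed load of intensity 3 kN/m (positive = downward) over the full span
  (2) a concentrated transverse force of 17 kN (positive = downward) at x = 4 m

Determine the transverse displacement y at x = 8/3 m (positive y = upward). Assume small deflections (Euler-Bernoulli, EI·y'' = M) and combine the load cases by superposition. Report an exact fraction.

Load 1 — uniform load w=3 kN/m over full span:
  y_1 = -wx²(x²-4Lx+6L²)/(24EI) = -3·(8/3)²·((8/3)²-4·8·(8/3)+6·8²)/(24·50000) = -1376/253125 m
Load 2 — point force P=17 kN at a=4 m (b=L-a=4):
  y_2 = -Px²(3a-x)/(6EI)  [x≤a] = -17·(8/3)²·(3·4-(8/3))/(6·50000) = -952/253125 m
Superposition: y = Σ y_i = -776/84375 m ≈ -0.009197 m

y(8/3) = -776/84375 m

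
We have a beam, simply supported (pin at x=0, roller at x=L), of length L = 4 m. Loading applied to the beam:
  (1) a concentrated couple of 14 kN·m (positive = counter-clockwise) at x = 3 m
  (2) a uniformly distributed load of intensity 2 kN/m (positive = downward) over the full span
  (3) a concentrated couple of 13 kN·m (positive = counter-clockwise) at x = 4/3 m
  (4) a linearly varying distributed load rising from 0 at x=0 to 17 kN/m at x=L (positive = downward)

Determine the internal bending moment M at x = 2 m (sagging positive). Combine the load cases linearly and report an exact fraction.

M(2) = 43/2 kN·m

Load 1 — applied couple M₀=14 kN·m at a=3 m (b=L-a=1):
  M_1 = M₀x/L  [x≤a] = 14·2/4 = 7 kN·m
Load 2 — uniform load w=2 kN/m over full span:
  M_2 = wx(L-x)/2 = 2·2·(4-2)/2 = 4 kN·m
Load 3 — applied couple M₀=13 kN·m at a=4/3 m (b=L-a=8/3):
  M_3 = M₀x/L - M₀  [x>a] = 13·2/4 - 13 = -13/2 kN·m
Load 4 — triangular load w₀=17 kN/m (0→w₀ over full span):
  M_4 = w₀Lx/6 - w₀x³/(6L) = 17·4·2/6 - 17·2³/(6·4) = 17 kN·m
Superposition: M = Σ M_i = 43/2 kN·m ≈ 21.500000 kN·m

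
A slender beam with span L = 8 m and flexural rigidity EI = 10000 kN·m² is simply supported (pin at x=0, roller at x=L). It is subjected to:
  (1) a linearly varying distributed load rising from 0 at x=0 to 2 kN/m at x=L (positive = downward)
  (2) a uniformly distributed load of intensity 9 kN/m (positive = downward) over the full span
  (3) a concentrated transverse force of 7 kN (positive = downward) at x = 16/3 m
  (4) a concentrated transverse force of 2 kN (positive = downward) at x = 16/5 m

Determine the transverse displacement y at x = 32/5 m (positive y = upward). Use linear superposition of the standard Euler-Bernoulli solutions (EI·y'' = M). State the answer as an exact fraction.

Load 1 — triangular load w₀=2 kN/m (0→w₀ over full span):
  y_1 = -w₀x(7L⁴-10L²x²+3x⁴)/(360LEI) = -2·(32/5)·(7·8⁴-10·8²·(32/5)²+3·(32/5)⁴)/(360·8·10000) = -32512/9765625 m
Load 2 — uniform load w=9 kN/m over full span:
  y_2 = -wx(L³-2Lx²+x³)/(24EI) = -9·(32/5)·(8³-2·8·(32/5)²+(32/5)³)/(24·10000) = -11136/390625 m
Load 3 — point force P=7 kN at a=16/3 m (b=L-a=8/3):
  y_3 = -Pa(L-x)(2Lx-a²-x²)/(6LEI)  [x>a] = -7·(16/3)·(8-(32/5))·(2·8·(32/5)-(16/3)²-(32/5)²)/(6·8·10000) = -25984/6328125 m
Load 4 — point force P=2 kN at a=16/5 m (b=L-a=24/5):
  y_4 = -Pa(L-x)(2Lx-a²-x²)/(6LEI)  [x>a] = -2·(16/5)·(8-(32/5))·(2·8·(32/5)-(16/5)²-(32/5)²)/(6·8·10000) = -256/234375 m
Superposition: y = Σ y_i = -29295872/791015625 m ≈ -0.037036 m

y(32/5) = -29295872/791015625 m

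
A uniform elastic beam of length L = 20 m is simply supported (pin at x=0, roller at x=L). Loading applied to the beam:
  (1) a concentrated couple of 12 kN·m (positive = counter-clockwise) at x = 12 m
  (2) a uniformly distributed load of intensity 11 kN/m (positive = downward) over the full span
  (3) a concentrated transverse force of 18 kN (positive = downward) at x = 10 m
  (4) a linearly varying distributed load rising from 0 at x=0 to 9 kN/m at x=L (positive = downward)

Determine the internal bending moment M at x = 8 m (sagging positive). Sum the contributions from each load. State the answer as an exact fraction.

Load 1 — applied couple M₀=12 kN·m at a=12 m (b=L-a=8):
  M_1 = M₀x/L  [x≤a] = 12·8/20 = 24/5 kN·m
Load 2 — uniform load w=11 kN/m over full span:
  M_2 = wx(L-x)/2 = 11·8·(20-8)/2 = 528 kN·m
Load 3 — point force P=18 kN at a=10 m (b=L-a=10):
  M_3 = Pbx/L  [x≤a] = 18·10·8/20 = 72 kN·m
Load 4 — triangular load w₀=9 kN/m (0→w₀ over full span):
  M_4 = w₀Lx/6 - w₀x³/(6L) = 9·20·8/6 - 9·8³/(6·20) = 1008/5 kN·m
Superposition: M = Σ M_i = 4032/5 kN·m ≈ 806.400000 kN·m

M(8) = 4032/5 kN·m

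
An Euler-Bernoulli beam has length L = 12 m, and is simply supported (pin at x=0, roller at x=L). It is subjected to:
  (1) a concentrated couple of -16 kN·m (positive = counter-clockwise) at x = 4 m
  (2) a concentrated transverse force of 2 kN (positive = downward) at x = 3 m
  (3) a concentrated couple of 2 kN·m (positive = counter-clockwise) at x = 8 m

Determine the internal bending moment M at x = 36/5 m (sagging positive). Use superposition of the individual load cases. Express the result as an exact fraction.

Load 1 — applied couple M₀=-16 kN·m at a=4 m (b=L-a=8):
  M_1 = M₀x/L - M₀  [x>a] = (-16)·(36/5)/12 - (-16) = 32/5 kN·m
Load 2 — point force P=2 kN at a=3 m (b=L-a=9):
  M_2 = Pa(L-x)/L  [x>a] = 2·3·(12-(36/5))/12 = 12/5 kN·m
Load 3 — applied couple M₀=2 kN·m at a=8 m (b=L-a=4):
  M_3 = M₀x/L  [x≤a] = 2·(36/5)/12 = 6/5 kN·m
Superposition: M = Σ M_i = 10 kN·m ≈ 10.000000 kN·m

M(36/5) = 10 kN·m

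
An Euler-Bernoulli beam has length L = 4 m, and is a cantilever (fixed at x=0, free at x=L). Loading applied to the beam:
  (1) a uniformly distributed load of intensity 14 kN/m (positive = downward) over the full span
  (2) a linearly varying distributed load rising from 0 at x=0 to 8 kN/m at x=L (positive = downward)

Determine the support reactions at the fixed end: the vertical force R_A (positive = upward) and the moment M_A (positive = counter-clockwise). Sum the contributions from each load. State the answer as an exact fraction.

R_A = 72 kN, M_A = 464/3 kN·m

Load 1 — uniform load w=14 kN/m over full span:
  R_A = wL = 14·4 = 56 kN
  M_A = wL²/2 = 14·4²/2 = 112 kN·m
Load 2 — triangular load w₀=8 kN/m (0→w₀ over full span):
  R_A = w₀L/2 = 8·4/2 = 16 kN
  M_A = w₀L²/3 = 8·4²/3 = 128/3 kN·m
Superposition: R_A = 72 kN, M_A = 464/3 kN·m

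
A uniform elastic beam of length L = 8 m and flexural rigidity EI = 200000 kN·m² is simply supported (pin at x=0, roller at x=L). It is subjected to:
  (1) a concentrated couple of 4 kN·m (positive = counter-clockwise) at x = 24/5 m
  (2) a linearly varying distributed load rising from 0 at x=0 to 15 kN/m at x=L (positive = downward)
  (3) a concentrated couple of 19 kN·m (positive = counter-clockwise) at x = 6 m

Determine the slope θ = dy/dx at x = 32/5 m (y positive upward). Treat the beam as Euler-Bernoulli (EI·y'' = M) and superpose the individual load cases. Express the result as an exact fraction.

θ(32/5) = 75359/100000000 rad

Load 1 — applied couple M₀=4 kN·m at a=24/5 m (b=L-a=16/5):
  θ_1 = (M₀x²/(2L)-M₀(x-a)+C₁)/EI  [x>a] with C₁=M₀(3b²-L²)/(6L)=-208/75 = (4·(32/5)²/(2·8)-4·((32/5)-(24/5))+(-208/75))/200000 = 1/187500 rad
Load 2 — triangular load w₀=15 kN/m (0→w₀ over full span):
  θ_2 = -w₀(7L⁴-30L²x²+15x⁴)/(360LEI) = -15·(7·8⁴-30·8²·(32/5)²+15·(32/5)⁴)/(360·8·200000) = 757/1171875 rad
Load 3 — applied couple M₀=19 kN·m at a=6 m (b=L-a=2):
  θ_3 = (M₀x²/(2L)-M₀(x-a)+C₁)/EI  [x>a] with C₁=M₀(3b²-L²)/(6L)=-247/12 = (19·(32/5)²/(2·8)-19·((32/5)-6)+(-247/12))/200000 = 6137/60000000 rad
Superposition: θ = Σ θ_i = 75359/100000000 rad ≈ 0.000754 rad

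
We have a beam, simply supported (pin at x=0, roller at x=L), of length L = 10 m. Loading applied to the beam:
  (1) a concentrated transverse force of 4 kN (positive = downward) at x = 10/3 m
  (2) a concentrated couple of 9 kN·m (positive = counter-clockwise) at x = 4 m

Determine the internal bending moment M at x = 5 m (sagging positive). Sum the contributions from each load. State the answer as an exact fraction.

Load 1 — point force P=4 kN at a=10/3 m (b=L-a=20/3):
  M_1 = Pa(L-x)/L  [x>a] = 4·(10/3)·(10-5)/10 = 20/3 kN·m
Load 2 — applied couple M₀=9 kN·m at a=4 m (b=L-a=6):
  M_2 = M₀x/L - M₀  [x>a] = 9·5/10 - 9 = -9/2 kN·m
Superposition: M = Σ M_i = 13/6 kN·m ≈ 2.166667 kN·m

M(5) = 13/6 kN·m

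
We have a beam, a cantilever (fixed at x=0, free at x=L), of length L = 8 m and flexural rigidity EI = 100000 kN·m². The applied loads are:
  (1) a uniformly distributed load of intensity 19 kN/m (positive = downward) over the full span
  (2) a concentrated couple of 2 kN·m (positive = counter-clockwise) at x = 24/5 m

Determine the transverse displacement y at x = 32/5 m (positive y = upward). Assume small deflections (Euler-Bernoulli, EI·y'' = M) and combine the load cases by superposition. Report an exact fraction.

y(32/5) = -416054/5859375 m

Load 1 — uniform load w=19 kN/m over full span:
  y_1 = -wx²(x²-4Lx+6L²)/(24EI) = -19·(32/5)²·((32/5)²-4·8·(32/5)+6·8²)/(24·100000) = -418304/5859375 m
Load 2 — applied couple M₀=2 kN·m at a=24/5 m (b=L-a=16/5):
  y_2 = M₀a(2x-a)/(2EI)  [x>a] = 2·(24/5)·(2·(32/5)-(24/5))/(2·100000) = 6/15625 m
Superposition: y = Σ y_i = -416054/5859375 m ≈ -0.071007 m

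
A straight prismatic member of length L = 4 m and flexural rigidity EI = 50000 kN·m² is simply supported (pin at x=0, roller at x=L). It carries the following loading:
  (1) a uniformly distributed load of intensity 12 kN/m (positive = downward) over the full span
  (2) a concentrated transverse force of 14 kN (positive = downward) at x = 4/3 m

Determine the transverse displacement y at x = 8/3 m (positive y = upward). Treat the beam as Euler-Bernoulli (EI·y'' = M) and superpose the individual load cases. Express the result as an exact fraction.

y(8/3) = -724/759375 m

Load 1 — uniform load w=12 kN/m over full span:
  y_1 = -wx(L³-2Lx²+x³)/(24EI) = -12·(8/3)·(4³-2·4·(8/3)²+(8/3)³)/(24·50000) = -176/253125 m
Load 2 — point force P=14 kN at a=4/3 m (b=L-a=8/3):
  y_2 = -Pa(L-x)(2Lx-a²-x²)/(6LEI)  [x>a] = -14·(4/3)·(4-(8/3))·(2·4·(8/3)-(4/3)²-(8/3)²)/(6·4·50000) = -196/759375 m
Superposition: y = Σ y_i = -724/759375 m ≈ -0.000953 m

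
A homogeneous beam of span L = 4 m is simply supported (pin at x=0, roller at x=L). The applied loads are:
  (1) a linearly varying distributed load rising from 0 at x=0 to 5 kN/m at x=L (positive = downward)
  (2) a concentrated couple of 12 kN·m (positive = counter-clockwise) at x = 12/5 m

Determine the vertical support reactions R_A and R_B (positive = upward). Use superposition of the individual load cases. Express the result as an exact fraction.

Load 1 — triangular load w₀=5 kN/m (0→w₀ over full span):
  R_A = w₀L/6 = 5·4/6 = 10/3 kN
  R_B = w₀L/3 = 5·4/3 = 20/3 kN
Load 2 — applied couple M₀=12 kN·m at a=12/5 m (b=L-a=8/5):
  R_A = M₀/L = 12/4 = 3 kN
  R_B = -M₀/L = -12/4 = -3 kN
Superposition: R_A = 19/3 kN, R_B = 11/3 kN

R_A = 19/3 kN, R_B = 11/3 kN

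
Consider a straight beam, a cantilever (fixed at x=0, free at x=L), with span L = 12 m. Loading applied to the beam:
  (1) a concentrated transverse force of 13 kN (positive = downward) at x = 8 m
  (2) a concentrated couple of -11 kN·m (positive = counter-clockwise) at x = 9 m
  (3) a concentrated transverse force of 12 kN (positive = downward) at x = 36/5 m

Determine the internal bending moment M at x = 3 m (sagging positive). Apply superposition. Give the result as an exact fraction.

M(3) = -632/5 kN·m

Load 1 — point force P=13 kN at a=8 m (b=L-a=4):
  M_1 = -P(a-x)  [x≤a] = -13·(8-3) = -65 kN·m
Load 2 — applied couple M₀=-11 kN·m at a=9 m (b=L-a=3):
  M_2 = M₀  [x≤a] = (-11) = -11 kN·m
Load 3 — point force P=12 kN at a=36/5 m (b=L-a=24/5):
  M_3 = -P(a-x)  [x≤a] = -12·((36/5)-3) = -252/5 kN·m
Superposition: M = Σ M_i = -632/5 kN·m ≈ -126.400000 kN·m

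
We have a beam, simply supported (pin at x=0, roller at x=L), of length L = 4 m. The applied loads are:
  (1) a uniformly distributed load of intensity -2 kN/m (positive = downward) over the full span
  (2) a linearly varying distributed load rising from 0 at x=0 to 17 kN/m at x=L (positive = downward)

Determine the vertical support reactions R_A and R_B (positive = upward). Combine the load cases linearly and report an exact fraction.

R_A = 22/3 kN, R_B = 56/3 kN

Load 1 — uniform load w=-2 kN/m over full span:
  R_A = wL/2 = (-2)·4/2 = -4 kN
  R_B = wL/2 = (-2)·4/2 = -4 kN
Load 2 — triangular load w₀=17 kN/m (0→w₀ over full span):
  R_A = w₀L/6 = 17·4/6 = 34/3 kN
  R_B = w₀L/3 = 17·4/3 = 68/3 kN
Superposition: R_A = 22/3 kN, R_B = 56/3 kN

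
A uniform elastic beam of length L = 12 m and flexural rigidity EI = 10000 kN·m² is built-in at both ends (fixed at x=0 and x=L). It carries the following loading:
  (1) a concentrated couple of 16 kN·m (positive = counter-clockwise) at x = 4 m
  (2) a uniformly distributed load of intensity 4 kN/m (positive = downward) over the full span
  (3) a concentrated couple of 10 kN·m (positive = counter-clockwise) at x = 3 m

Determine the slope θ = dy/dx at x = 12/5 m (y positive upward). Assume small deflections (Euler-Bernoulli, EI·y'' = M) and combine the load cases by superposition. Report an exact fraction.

Load 1 — applied couple M₀=16 kN·m at a=4 m (b=L-a=8):
  θ_1 = (R_Ax²/2 - M_Ax)/EI  [x≤a] with R_A=16/9, M_A=0 = ((16/9)·(12/5)²/2 - 0·(12/5))/10000 = 8/15625 rad
Load 2 — uniform load w=4 kN/m over full span:
  θ_2 = -wx(L-x)(L-2x)/(12EI) = -4·(12/5)·(12-(12/5))·(12-2·(12/5))/(12·10000) = -432/78125 rad
Load 3 — applied couple M₀=10 kN·m at a=3 m (b=L-a=9):
  θ_3 = (R_Ax²/2 - M_Ax)/EI  [x≤a] with R_A=15/16, M_A=-15/8 = ((15/16)·(12/5)²/2 - (-15/8)·(12/5))/10000 = 9/12500 rad
Superposition: θ = Σ θ_i = -1343/312500 rad ≈ -0.004298 rad

θ(12/5) = -1343/312500 rad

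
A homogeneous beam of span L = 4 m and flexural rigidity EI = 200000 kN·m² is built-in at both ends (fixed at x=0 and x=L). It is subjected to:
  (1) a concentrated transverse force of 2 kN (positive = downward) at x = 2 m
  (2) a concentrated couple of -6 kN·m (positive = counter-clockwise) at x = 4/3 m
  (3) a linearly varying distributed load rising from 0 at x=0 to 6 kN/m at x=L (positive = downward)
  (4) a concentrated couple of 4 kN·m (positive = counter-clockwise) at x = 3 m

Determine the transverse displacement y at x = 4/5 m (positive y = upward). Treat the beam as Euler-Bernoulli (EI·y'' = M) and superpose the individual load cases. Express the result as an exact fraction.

Load 1 — point force P=2 kN at a=2 m (b=L-a=2):
  y_1 = -Pb²x²(3aL-(3a+b)x)/(6L³EI)  [x≤a] = -2·2²·(4/5)²·(3·2·4-(3·2+2)·(4/5))/(6·4³·200000) = -11/9375000 m
Load 2 — applied couple M₀=-6 kN·m at a=4/3 m (b=L-a=8/3):
  y_2 = (R_Ax³/6 - M_Ax²/2)/EI  [x≤a] with R_A=-2, M_A=0 = ((-2)·(4/5)³/6 - 0·(4/5)²/2)/200000 = -1/1171875 m
Load 3 — triangular load w₀=6 kN/m (0→w₀ over full span):
  y_3 = -w₀x²(L-x)²(x+2L)/(120LEI) = -6·(4/5)²·(4-(4/5))²·((4/5)+2·4)/(120·4·200000) = -176/48828125 m
Load 4 — applied couple M₀=4 kN·m at a=3 m (b=L-a=1):
  y_4 = (R_Ax³/6 - M_Ax²/2)/EI  [x≤a] with R_A=9/8, M_A=5/4 = ((9/8)·(4/5)³/6 - (5/4)·(4/5)²/2)/200000 = -19/12500000 m
Superposition: y = Σ y_i = -33521/4687500000 m ≈ -0.000007 m

y(4/5) = -33521/4687500000 m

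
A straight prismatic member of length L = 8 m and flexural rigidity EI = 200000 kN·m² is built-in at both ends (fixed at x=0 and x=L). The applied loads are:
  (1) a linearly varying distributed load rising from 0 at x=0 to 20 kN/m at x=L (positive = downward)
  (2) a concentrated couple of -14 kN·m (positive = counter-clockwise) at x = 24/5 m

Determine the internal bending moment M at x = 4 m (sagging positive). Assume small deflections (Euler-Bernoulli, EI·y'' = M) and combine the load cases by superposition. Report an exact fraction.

M(4) = 316/15 kN·m

Load 1 — triangular load w₀=20 kN/m (0→w₀ over full span):
  M_1 = 3w₀Lx/20 - w₀L²/30 - w₀x³/(6L) = 3·20·8·4/20 - 20·8²/30 - 20·4³/(6·8) = 80/3 kN·m
Load 2 — applied couple M₀=-14 kN·m at a=24/5 m (b=L-a=16/5):
  M_2 = R_Ax - M_A  [x≤a] with R_A=-63/25, M_A=-112/25 = (-63/25)·4 - (-112/25) = -28/5 kN·m
Superposition: M = Σ M_i = 316/15 kN·m ≈ 21.066667 kN·m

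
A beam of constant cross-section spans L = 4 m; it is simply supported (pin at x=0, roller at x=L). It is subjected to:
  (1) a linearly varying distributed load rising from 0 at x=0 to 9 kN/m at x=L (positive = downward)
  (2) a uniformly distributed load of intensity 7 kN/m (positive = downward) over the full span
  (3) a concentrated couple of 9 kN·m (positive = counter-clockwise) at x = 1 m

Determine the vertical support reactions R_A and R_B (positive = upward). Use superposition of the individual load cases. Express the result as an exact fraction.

Load 1 — triangular load w₀=9 kN/m (0→w₀ over full span):
  R_A = w₀L/6 = 9·4/6 = 6 kN
  R_B = w₀L/3 = 9·4/3 = 12 kN
Load 2 — uniform load w=7 kN/m over full span:
  R_A = wL/2 = 7·4/2 = 14 kN
  R_B = wL/2 = 7·4/2 = 14 kN
Load 3 — applied couple M₀=9 kN·m at a=1 m (b=L-a=3):
  R_A = M₀/L = 9/4 kN
  R_B = -M₀/L = -9/4 kN
Superposition: R_A = 89/4 kN, R_B = 95/4 kN

R_A = 89/4 kN, R_B = 95/4 kN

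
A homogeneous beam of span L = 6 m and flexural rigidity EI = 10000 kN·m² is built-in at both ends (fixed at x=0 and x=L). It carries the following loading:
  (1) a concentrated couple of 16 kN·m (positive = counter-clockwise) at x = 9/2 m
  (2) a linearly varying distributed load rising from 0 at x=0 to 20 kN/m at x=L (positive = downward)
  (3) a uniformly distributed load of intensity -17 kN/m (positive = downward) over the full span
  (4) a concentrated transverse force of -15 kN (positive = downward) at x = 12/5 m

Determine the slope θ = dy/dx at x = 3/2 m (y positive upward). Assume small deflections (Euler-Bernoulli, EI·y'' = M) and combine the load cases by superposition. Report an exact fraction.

θ(3/2) = 26583/16000000 rad

Load 1 — applied couple M₀=16 kN·m at a=9/2 m (b=L-a=3/2):
  θ_1 = (R_Ax²/2 - M_Ax)/EI  [x≤a] with R_A=3, M_A=5 = (3·(3/2)²/2 - 5·(3/2))/10000 = -33/80000 rad
Load 2 — triangular load w₀=20 kN/m (0→w₀ over full span):
  θ_2 = -w₀(2x(L-x)(L-2x)(x+2L)+x²(L-x)²)/(120LEI) = -20·(2·(3/2)·(6-(3/2))·(6-2·(3/2))·((3/2)+2·6)+(3/2)²·(6-(3/2))²)/(120·6·10000) = -1053/640000 rad
Load 3 — uniform load w=-17 kN/m over full span:
  θ_3 = -wx(L-x)(L-2x)/(12EI) = -(-17)·(3/2)·(6-(3/2))·(6-2·(3/2))/(12·10000) = 459/160000 rad
Load 4 — point force P=-15 kN at a=12/5 m (b=L-a=18/5):
  θ_4 = -Pb²x(2aL-(3a+b)x)/(2L³EI)  [x≤a] = -(-15)·(18/5)²·(3/2)·(2·(12/5)·6-(3·(12/5)+(18/5))·(3/2))/(2·6³·10000) = 1701/2000000 rad
Superposition: θ = Σ θ_i = 26583/16000000 rad ≈ 0.001661 rad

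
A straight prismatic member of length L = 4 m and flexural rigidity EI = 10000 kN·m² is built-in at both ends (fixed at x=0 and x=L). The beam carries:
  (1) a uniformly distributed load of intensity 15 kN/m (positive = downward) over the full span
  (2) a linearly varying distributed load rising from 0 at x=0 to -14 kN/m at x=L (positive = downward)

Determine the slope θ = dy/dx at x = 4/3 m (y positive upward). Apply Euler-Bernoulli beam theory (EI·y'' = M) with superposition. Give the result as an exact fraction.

θ(4/3) = -226/759375 rad

Load 1 — uniform load w=15 kN/m over full span:
  θ_1 = -wx(L-x)(L-2x)/(12EI) = -15·(4/3)·(4-(4/3))·(4-2·(4/3))/(12·10000) = -2/3375 rad
Load 2 — triangular load w₀=-14 kN/m (0→w₀ over full span):
  θ_2 = -w₀(2x(L-x)(L-2x)(x+2L)+x²(L-x)²)/(120LEI) = -(-14)·(2·(4/3)·(4-(4/3))·(4-2·(4/3))·((4/3)+2·4)+(4/3)²·(4-(4/3))²)/(120·4·10000) = 224/759375 rad
Superposition: θ = Σ θ_i = -226/759375 rad ≈ -0.000298 rad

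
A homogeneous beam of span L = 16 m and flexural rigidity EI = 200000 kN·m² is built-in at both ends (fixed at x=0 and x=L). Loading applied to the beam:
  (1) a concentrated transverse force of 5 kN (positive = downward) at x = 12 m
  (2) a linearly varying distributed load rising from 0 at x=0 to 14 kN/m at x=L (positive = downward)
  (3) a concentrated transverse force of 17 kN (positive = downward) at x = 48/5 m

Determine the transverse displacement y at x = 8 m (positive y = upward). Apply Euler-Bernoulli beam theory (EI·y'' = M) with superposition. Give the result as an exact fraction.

y(8) = -18433/2343750 m

Load 1 — point force P=5 kN at a=12 m (b=L-a=4):
  y_1 = -Pb²x²(3aL-(3a+b)x)/(6L³EI)  [x≤a] = -5·4²·8²·(3·12·16-(3·12+4)·8)/(6·16³·200000) = -1/3750 m
Load 2 — triangular load w₀=14 kN/m (0→w₀ over full span):
  y_2 = -w₀x²(L-x)²(x+2L)/(120LEI) = -14·8²·(16-8)²·(8+2·16)/(120·16·200000) = -56/9375 m
Load 3 — point force P=17 kN at a=48/5 m (b=L-a=32/5):
  y_3 = -Pb²x²(3aL-(3a+b)x)/(6L³EI)  [x≤a] = -17·(32/5)²·8²·(3·(48/5)·16-(3·(48/5)+(32/5))·8)/(6·16³·200000) = -1904/1171875 m
Superposition: y = Σ y_i = -18433/2343750 m ≈ -0.007865 m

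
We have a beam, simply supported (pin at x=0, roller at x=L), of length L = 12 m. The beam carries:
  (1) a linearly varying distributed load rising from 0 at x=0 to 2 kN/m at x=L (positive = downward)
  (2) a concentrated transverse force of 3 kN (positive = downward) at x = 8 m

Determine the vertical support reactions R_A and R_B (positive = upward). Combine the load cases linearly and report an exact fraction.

Load 1 — triangular load w₀=2 kN/m (0→w₀ over full span):
  R_A = w₀L/6 = 2·12/6 = 4 kN
  R_B = w₀L/3 = 2·12/3 = 8 kN
Load 2 — point force P=3 kN at a=8 m (b=L-a=4):
  R_A = Pb/L = 3·4/12 = 1 kN
  R_B = Pa/L = 3·8/12 = 2 kN
Superposition: R_A = 5 kN, R_B = 10 kN

R_A = 5 kN, R_B = 10 kN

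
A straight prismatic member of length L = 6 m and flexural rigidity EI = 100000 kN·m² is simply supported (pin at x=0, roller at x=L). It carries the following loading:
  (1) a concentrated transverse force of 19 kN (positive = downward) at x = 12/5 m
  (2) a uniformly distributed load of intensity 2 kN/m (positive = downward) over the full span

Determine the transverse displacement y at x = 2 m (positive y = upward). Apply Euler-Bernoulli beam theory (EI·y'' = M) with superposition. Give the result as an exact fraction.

Load 1 — point force P=19 kN at a=12/5 m (b=L-a=18/5):
  y_1 = -Pbx(L²-b²-x²)/(6LEI)  [x≤a] = -19·(18/5)·2·(6²-(18/5)²-2²)/(6·6·100000) = -2261/3125000 m
Load 2 — uniform load w=2 kN/m over full span:
  y_2 = -wx(L³-2Lx²+x³)/(24EI) = -2·2·(6³-2·6·2²+2³)/(24·100000) = -11/37500 m
Superposition: y = Σ y_i = -9533/9375000 m ≈ -0.001017 m

y(2) = -9533/9375000 m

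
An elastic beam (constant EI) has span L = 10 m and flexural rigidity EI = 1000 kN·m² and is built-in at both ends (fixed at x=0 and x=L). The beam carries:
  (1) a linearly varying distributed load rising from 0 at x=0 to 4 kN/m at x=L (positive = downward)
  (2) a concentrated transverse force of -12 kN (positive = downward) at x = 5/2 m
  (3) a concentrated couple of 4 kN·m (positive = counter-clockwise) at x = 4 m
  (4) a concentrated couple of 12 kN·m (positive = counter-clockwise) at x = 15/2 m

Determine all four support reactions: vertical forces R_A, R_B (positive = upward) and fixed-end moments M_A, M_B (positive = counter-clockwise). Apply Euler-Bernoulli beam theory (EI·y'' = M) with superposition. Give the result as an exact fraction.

Load 1 — triangular load w₀=4 kN/m (0→w₀ over full span):
  R_A = 3w₀L/20 = 3·4·10/20 = 6 kN
  M_A = w₀L²/30 = 4·10²/30 = 40/3 kN·m
  R_B = 7w₀L/20 = 7·4·10/20 = 14 kN
  M_B = -w₀L²/20 = -4·10²/20 = -20 kN·m
Load 2 — point force P=-12 kN at a=5/2 m (b=L-a=15/2):
  R_A = Pb²(3a+b)/L³ = (-12)·(15/2)²·(3·(5/2)+(15/2))/10³ = -81/8 kN
  M_A = Pab²/L² = (-12)·(5/2)·(15/2)²/10² = -135/8 kN·m
  R_B = Pa²(a+3b)/L³ = (-12)·(5/2)²·((5/2)+3·(15/2))/10³ = -15/8 kN
  M_B = -Pa²b/L² = -(-12)·(5/2)²·(15/2)/10² = 45/8 kN·m
Load 3 — applied couple M₀=4 kN·m at a=4 m (b=L-a=6):
  R_A = 6M₀ab/L³ = 6·4·4·6/10³ = 72/125 kN
  M_A = M₀b(2a-b)/L² = 4·6·(2·4-6)/10² = 12/25 kN·m
  R_B = -6M₀ab/L³ = -6·4·4·6/10³ = -72/125 kN
  M_B = M₀a(2b-a)/L² = 4·4·(2·6-4)/10² = 32/25 kN·m
Load 4 — applied couple M₀=12 kN·m at a=15/2 m (b=L-a=5/2):
  R_A = 6M₀ab/L³ = 6·12·(15/2)·(5/2)/10³ = 27/20 kN
  M_A = M₀b(2a-b)/L² = 12·(5/2)·(2·(15/2)-(5/2))/10² = 15/4 kN·m
  R_B = -6M₀ab/L³ = -6·12·(15/2)·(5/2)/10³ = -27/20 kN
  M_B = M₀a(2b-a)/L² = 12·(15/2)·(2·(5/2)-(15/2))/10² = -9/4 kN·m
Superposition: R_A = -2199/1000 kN, M_A = 413/600 kN·m, R_B = 10199/1000 kN, M_B = -3069/200 kN·m

R_A = -2199/1000 kN, M_A = 413/600 kN·m, R_B = 10199/1000 kN, M_B = -3069/200 kN·m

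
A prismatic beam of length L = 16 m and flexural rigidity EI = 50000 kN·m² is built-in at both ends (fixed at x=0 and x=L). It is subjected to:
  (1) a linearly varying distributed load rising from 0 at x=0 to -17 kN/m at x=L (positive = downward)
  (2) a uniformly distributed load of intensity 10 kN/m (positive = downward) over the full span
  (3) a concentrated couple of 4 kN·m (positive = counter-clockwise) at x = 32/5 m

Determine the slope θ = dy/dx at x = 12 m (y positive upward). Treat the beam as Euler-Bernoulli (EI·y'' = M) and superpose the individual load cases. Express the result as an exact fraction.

Load 1 — triangular load w₀=-17 kN/m (0→w₀ over full span):
  θ_1 = -w₀(2x(L-x)(L-2x)(x+2L)+x²(L-x)²)/(120LEI) = -(-17)·(2·12·(16-12)·(16-2·12)·(12+2·16)+12²·(16-12)²)/(120·16·50000) = -697/125000 rad
Load 2 — uniform load w=10 kN/m over full span:
  θ_2 = -wx(L-x)(L-2x)/(12EI) = -10·12·(16-12)·(16-2·12)/(12·50000) = 4/625 rad
Load 3 — applied couple M₀=4 kN·m at a=32/5 m (b=L-a=48/5):
  θ_3 = (R_Ax²/2 - M_Ax - M₀(x-a))/EI  [x>a] with R_A=9/25, M_A=12/25 = ((9/25)·12²/2 - (12/25)·12 - 4·(12-(32/5)))/50000 = -7/156250 rad
Superposition: θ = Σ θ_i = 487/625000 rad ≈ 0.000779 rad

θ(12) = 487/625000 rad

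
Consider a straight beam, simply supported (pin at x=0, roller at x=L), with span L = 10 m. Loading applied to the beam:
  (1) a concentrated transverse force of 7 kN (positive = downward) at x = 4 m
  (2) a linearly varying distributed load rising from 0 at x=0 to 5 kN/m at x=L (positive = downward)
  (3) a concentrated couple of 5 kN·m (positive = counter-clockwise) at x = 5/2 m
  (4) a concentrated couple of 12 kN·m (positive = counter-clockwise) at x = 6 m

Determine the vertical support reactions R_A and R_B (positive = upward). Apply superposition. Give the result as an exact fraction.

R_A = 427/30 kN, R_B = 533/30 kN

Load 1 — point force P=7 kN at a=4 m (b=L-a=6):
  R_A = Pb/L = 7·6/10 = 21/5 kN
  R_B = Pa/L = 7·4/10 = 14/5 kN
Load 2 — triangular load w₀=5 kN/m (0→w₀ over full span):
  R_A = w₀L/6 = 5·10/6 = 25/3 kN
  R_B = w₀L/3 = 5·10/3 = 50/3 kN
Load 3 — applied couple M₀=5 kN·m at a=5/2 m (b=L-a=15/2):
  R_A = M₀/L = 5/10 = 1/2 kN
  R_B = -M₀/L = -5/10 = -1/2 kN
Load 4 — applied couple M₀=12 kN·m at a=6 m (b=L-a=4):
  R_A = M₀/L = 12/10 = 6/5 kN
  R_B = -M₀/L = -12/10 = -6/5 kN
Superposition: R_A = 427/30 kN, R_B = 533/30 kN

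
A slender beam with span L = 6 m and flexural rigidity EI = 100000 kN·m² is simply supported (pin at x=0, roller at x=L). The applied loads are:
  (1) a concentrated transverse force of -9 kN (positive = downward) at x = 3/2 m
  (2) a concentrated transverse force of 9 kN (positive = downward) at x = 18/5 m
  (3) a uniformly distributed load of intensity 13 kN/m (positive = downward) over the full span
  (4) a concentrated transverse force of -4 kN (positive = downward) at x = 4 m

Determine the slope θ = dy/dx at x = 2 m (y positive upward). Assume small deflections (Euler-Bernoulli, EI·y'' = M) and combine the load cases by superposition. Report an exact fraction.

θ(2) = -2069609/3600000000 rad

Load 1 — point force P=-9 kN at a=3/2 m (b=L-a=9/2):
  θ_1 = -Pa(2L²-6Lx+3x²+a²)/(6LEI)  [x>a] = -(-9)·(3/2)·(2·6²-6·6·2+3·2²+(3/2)²)/(6·6·100000) = 171/3200000 rad
Load 2 — point force P=9 kN at a=18/5 m (b=L-a=12/5):
  θ_2 = -Pb(L²-b²-3x²)/(6LEI)  [x≤a] = -9·(12/5)·(6²-(12/5)²-3·2²)/(6·6·100000) = -171/1562500 rad
Load 3 — uniform load w=13 kN/m over full span:
  θ_3 = -w(L³-6Lx²+4x³)/(24EI) = -13·(6³-6·6·2²+4·2³)/(24·100000) = -169/300000 rad
Load 4 — point force P=-4 kN at a=4 m (b=L-a=2):
  θ_4 = -Pb(L²-b²-3x²)/(6LEI)  [x≤a] = -(-4)·2·(6²-2²-3·2²)/(6·6·100000) = 1/22500 rad
Superposition: θ = Σ θ_i = -2069609/3600000000 rad ≈ -0.000575 rad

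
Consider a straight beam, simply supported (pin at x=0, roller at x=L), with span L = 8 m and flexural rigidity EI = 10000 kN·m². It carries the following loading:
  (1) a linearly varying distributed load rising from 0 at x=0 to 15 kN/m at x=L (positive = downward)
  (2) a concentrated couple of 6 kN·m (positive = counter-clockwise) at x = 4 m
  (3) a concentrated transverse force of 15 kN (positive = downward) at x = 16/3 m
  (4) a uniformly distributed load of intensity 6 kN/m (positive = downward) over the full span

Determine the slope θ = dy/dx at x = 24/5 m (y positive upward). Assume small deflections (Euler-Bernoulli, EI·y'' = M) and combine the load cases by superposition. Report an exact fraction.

θ(24/5) = 151057/16875000 rad

Load 1 — triangular load w₀=15 kN/m (0→w₀ over full span):
  θ_1 = -w₀(7L⁴-30L²x²+15x⁴)/(360LEI) = -15·(7·8⁴-30·8²·(24/5)²+15·(24/5)⁴)/(360·8·10000) = 928/234375 rad
Load 2 — applied couple M₀=6 kN·m at a=4 m (b=L-a=4):
  θ_2 = (M₀x²/(2L)-M₀(x-a)+C₁)/EI  [x>a] with C₁=M₀(3b²-L²)/(6L)=-2 = (6·(24/5)²/(2·8)-6·((24/5)-4)+(-2))/10000 = 23/125000 rad
Load 3 — point force P=15 kN at a=16/3 m (b=L-a=8/3):
  θ_3 = -Pb(L²-b²-3x²)/(6LEI)  [x≤a] = -15·(8/3)·(8²-(8/3)²-3·(24/5)²)/(6·8·10000) = 86/84375 rad
Load 4 — uniform load w=6 kN/m over full span:
  θ_4 = -w(L³-6Lx²+4x³)/(24EI) = -6·(8³-6·8·(24/5)²+4·(24/5)³)/(24·10000) = 296/78125 rad
Superposition: θ = Σ θ_i = 151057/16875000 rad ≈ 0.008952 rad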